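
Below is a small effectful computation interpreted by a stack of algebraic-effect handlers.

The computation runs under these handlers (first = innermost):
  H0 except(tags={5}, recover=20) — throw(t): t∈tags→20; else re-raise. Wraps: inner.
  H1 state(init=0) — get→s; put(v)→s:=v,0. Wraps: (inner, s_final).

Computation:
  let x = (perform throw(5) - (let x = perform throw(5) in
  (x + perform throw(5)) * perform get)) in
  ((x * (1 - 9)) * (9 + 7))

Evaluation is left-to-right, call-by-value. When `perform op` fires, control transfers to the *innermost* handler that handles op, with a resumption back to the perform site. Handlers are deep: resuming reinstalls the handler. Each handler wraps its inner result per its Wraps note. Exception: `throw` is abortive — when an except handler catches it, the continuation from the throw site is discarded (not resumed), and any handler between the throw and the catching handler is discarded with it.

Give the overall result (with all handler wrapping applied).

Working:
throw(5) @ H0 caught ⇒ 20
H1 returns (20, 0)
= (20, 0)

Answer: (20, 0)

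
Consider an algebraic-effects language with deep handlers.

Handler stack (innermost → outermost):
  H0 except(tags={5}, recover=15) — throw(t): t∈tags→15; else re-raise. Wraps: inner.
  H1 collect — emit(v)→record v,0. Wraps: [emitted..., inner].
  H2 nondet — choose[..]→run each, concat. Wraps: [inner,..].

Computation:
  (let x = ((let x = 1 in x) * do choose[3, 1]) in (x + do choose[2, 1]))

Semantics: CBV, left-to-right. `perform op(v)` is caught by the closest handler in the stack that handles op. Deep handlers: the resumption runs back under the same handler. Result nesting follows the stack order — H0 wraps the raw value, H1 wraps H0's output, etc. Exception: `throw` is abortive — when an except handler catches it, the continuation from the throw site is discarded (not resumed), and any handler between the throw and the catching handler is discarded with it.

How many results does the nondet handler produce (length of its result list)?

Answer: 4

Working:
choose[3, 1] @ H2
  branch[0] choose=3:
    choose[2, 1] @ H2
      branch[0] choose=2:
        H0 returns 5
        H1 returns [5]
        H2 returns [[5]]
      branch[1] choose=1:
        H0 returns 4
        H1 returns [4]
        H2 returns [[4]]
  branch[1] choose=1:
    choose[2, 1] @ H2
      branch[0] choose=2:
        H0 returns 3
        H1 returns [3]
        H2 returns [[3]]
      branch[1] choose=1:
        H0 returns 2
        H1 returns [2]
        H2 returns [[2]]
= [[5], [4], [3], [2]]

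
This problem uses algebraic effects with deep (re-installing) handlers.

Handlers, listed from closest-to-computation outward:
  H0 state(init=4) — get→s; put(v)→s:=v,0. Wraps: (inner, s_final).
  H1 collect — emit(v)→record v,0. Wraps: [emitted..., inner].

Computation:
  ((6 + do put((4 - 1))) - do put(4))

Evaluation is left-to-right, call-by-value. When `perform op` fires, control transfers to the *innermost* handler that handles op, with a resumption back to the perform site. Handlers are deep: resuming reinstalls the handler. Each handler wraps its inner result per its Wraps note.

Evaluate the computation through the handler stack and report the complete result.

Evaluation trace:
put(3) @ H0 ⇒ s:=3
put(4) @ H0 ⇒ s:=4
H0 returns (6, 4)
H1 returns [(6, 4)]
= [(6, 4)]

Answer: [(6, 4)]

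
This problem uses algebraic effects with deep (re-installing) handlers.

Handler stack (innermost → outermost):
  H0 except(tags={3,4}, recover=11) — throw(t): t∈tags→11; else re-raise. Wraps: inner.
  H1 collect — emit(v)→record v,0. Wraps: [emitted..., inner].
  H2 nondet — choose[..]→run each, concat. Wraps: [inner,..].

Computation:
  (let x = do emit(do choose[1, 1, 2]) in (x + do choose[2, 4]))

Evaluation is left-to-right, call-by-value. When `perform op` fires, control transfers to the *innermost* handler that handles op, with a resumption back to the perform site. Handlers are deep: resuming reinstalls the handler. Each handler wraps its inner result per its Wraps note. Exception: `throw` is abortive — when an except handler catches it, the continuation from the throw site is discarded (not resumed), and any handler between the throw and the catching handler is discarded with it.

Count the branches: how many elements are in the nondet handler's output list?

Working:
choose[1, 1, 2] @ H2
  branch[0] choose=1:
    emit(1) @ H1 ⇒ out+=1
    choose[2, 4] @ H2
      branch[0] choose=2:
        H0 returns 2
        H1 returns [1, 2]
        H2 returns [[1, 2]]
      branch[1] choose=4:
        H0 returns 4
        H1 returns [1, 4]
        H2 returns [[1, 4]]
  branch[1] choose=1:
    emit(1) @ H1 ⇒ out+=1
    choose[2, 4] @ H2
      branch[0] choose=2:
        H0 returns 2
        H1 returns [1, 2]
        H2 returns [[1, 2]]
      branch[1] choose=4:
        H0 returns 4
        H1 returns [1, 4]
        H2 returns [[1, 4]]
  branch[2] choose=2:
    emit(2) @ H1 ⇒ out+=2
    choose[2, 4] @ H2
      branch[0] choose=2:
        H0 returns 2
        H1 returns [2, 2]
        H2 returns [[2, 2]]
      branch[1] choose=4:
        H0 returns 4
        H1 returns [2, 4]
        H2 returns [[2, 4]]
= [[1, 2], [1, 4], [1, 2], [1, 4], [2, 2], [2, 4]]

Answer: 6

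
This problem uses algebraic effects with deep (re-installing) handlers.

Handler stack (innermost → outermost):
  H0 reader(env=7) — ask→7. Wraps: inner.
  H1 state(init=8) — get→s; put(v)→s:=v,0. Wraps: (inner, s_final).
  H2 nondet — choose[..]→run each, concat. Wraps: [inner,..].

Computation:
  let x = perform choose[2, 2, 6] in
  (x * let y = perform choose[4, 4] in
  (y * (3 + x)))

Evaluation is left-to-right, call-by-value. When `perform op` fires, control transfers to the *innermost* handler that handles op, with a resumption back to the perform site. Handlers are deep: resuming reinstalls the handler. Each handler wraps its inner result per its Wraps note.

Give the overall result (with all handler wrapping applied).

Working:
choose[2, 2, 6] @ H2
  branch[0] choose=2:
    choose[4, 4] @ H2
      branch[0] choose=4:
        H0 returns 40
        H1 returns (40, 8)
        H2 returns [(40, 8)]
      branch[1] choose=4:
        H0 returns 40
        H1 returns (40, 8)
        H2 returns [(40, 8)]
  branch[1] choose=2:
    choose[4, 4] @ H2
      branch[0] choose=4:
        H0 returns 40
        H1 returns (40, 8)
        H2 returns [(40, 8)]
      branch[1] choose=4:
        H0 returns 40
        H1 returns (40, 8)
        H2 returns [(40, 8)]
  branch[2] choose=6:
    choose[4, 4] @ H2
      branch[0] choose=4:
        H0 returns 216
        H1 returns (216, 8)
        H2 returns [(216, 8)]
      branch[1] choose=4:
        H0 returns 216
        H1 returns (216, 8)
        H2 returns [(216, 8)]
= [(40, 8), (40, 8), (40, 8), (40, 8), (216, 8), (216, 8)]

Answer: [(40, 8), (40, 8), (40, 8), (40, 8), (216, 8), (216, 8)]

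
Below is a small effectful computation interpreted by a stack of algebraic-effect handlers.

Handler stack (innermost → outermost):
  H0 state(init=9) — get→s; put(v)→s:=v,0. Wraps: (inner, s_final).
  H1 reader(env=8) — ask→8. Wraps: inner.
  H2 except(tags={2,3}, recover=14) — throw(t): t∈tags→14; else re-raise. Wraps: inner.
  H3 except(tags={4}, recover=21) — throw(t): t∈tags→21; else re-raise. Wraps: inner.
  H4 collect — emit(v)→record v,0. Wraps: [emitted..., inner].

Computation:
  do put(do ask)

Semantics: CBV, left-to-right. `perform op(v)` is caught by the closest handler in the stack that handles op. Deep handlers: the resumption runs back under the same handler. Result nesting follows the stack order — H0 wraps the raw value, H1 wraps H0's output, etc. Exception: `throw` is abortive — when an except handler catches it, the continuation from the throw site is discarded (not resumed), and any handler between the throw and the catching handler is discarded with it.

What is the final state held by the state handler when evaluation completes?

Step-by-step:
ask @ H1 ⇒ 8
put(8) @ H0 ⇒ s:=8
H0 returns (0, 8)
H1 returns (0, 8)
H2 returns (0, 8)
H3 returns (0, 8)
H4 returns [(0, 8)]
= [(0, 8)]

Answer: 8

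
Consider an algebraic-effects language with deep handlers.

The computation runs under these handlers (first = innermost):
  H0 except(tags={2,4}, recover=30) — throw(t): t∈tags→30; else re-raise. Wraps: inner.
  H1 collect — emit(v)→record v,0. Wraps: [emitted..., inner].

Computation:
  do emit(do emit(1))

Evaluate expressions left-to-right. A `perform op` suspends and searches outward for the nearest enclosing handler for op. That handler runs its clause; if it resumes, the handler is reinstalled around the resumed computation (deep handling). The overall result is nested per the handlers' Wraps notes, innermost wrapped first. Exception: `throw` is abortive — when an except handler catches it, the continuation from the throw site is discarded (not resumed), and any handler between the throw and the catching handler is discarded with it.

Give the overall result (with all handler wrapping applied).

Answer: [1, 0, 0]

Evaluation trace:
emit(1) @ H1 ⇒ out+=1
emit(0) @ H1 ⇒ out+=0
H0 returns 0
H1 returns [1, 0, 0]
= [1, 0, 0]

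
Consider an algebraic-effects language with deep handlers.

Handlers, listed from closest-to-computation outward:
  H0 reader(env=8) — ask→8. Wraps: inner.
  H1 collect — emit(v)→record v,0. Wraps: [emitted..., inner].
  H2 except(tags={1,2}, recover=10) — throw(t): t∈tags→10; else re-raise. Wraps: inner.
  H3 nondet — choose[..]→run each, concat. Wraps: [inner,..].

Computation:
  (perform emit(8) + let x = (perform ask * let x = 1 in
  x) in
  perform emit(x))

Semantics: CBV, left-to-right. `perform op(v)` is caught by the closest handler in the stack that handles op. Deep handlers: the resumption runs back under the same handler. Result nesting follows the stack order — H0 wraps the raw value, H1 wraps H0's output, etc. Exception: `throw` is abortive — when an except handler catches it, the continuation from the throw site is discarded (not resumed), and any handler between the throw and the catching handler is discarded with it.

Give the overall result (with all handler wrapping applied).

Answer: [[8, 8, 0]]

Working:
emit(8) @ H1 ⇒ out+=8
ask @ H0 ⇒ 8
emit(8) @ H1 ⇒ out+=8
H0 returns 0
H1 returns [8, 8, 0]
H2 returns [8, 8, 0]
H3 returns [[8, 8, 0]]
= [[8, 8, 0]]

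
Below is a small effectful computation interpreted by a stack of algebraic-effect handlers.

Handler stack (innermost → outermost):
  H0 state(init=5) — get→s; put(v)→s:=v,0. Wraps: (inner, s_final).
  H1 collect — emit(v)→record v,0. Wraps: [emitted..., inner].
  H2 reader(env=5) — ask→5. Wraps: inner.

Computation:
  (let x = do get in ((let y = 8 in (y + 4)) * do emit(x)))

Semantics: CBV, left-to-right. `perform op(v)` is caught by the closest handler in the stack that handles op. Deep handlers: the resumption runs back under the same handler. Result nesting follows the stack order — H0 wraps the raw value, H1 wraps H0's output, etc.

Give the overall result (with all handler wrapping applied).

Answer: [5, (0, 5)]

Evaluation trace:
get @ H0 ⇒ 5
emit(5) @ H1 ⇒ out+=5
H0 returns (0, 5)
H1 returns [5, (0, 5)]
H2 returns [5, (0, 5)]
= [5, (0, 5)]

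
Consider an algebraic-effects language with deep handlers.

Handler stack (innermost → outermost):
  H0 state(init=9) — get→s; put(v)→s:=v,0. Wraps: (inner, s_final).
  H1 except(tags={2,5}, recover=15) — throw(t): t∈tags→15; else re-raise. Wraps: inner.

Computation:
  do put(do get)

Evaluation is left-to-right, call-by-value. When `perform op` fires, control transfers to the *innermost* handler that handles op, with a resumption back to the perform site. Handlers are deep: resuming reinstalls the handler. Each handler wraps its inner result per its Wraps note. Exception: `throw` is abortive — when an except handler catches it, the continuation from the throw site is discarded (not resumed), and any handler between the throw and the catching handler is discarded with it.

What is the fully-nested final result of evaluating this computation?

Evaluation trace:
get @ H0 ⇒ 9
put(9) @ H0 ⇒ s:=9
H0 returns (0, 9)
H1 returns (0, 9)
= (0, 9)

Answer: (0, 9)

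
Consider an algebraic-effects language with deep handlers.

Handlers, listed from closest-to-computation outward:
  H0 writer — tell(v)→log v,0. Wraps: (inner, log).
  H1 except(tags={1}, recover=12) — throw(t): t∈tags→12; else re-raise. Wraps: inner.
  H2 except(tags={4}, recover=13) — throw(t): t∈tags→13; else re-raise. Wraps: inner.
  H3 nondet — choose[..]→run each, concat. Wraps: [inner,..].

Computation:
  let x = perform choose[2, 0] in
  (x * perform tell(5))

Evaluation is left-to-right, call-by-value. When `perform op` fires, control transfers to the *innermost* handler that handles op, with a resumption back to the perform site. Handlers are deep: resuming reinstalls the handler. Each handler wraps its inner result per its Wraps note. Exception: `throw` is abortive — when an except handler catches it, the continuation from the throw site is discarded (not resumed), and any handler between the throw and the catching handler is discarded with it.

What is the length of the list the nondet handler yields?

Evaluation trace:
choose[2, 0] @ H3
  branch[0] choose=2:
    tell(5) @ H0 ⇒ log+=5
    H0 returns (0, (5))
    H1 returns (0, (5))
    H2 returns (0, (5))
    H3 returns [(0, (5))]
  branch[1] choose=0:
    tell(5) @ H0 ⇒ log+=5
    H0 returns (0, (5))
    H1 returns (0, (5))
    H2 returns (0, (5))
    H3 returns [(0, (5))]
= [(0, (5)), (0, (5))]

Answer: 2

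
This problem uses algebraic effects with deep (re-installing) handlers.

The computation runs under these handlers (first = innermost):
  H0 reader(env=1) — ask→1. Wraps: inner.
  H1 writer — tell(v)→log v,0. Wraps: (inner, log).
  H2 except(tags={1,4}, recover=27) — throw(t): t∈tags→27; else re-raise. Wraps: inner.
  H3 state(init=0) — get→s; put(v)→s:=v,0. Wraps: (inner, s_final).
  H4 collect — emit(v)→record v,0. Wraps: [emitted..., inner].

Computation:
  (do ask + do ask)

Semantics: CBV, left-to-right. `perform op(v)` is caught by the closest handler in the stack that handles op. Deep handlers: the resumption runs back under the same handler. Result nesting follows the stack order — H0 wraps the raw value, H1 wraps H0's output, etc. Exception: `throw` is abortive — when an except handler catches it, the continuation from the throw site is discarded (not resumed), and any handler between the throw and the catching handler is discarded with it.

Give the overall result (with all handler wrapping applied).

Evaluation trace:
ask @ H0 ⇒ 1
ask @ H0 ⇒ 1
H0 returns 2
H1 returns (2, ())
H2 returns (2, ())
H3 returns ((2, ()), 0)
H4 returns [((2, ()), 0)]
= [((2, ()), 0)]

Answer: [((2, ()), 0)]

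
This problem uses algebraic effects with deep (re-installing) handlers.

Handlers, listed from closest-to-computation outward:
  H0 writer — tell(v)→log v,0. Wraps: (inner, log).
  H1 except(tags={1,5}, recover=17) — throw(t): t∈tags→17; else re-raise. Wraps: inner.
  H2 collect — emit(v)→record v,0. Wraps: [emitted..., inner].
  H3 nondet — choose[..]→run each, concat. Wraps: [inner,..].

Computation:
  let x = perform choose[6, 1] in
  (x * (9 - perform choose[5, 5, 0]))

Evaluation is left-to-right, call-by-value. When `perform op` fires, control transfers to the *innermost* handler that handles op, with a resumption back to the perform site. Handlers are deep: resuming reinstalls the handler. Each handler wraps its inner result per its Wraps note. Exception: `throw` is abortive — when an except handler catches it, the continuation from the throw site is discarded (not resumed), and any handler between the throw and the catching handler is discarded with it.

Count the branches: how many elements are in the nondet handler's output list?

Answer: 6

Working:
choose[6, 1] @ H3
  branch[0] choose=6:
    choose[5, 5, 0] @ H3
      branch[0] choose=5:
        H0 returns (24, ())
        H1 returns (24, ())
        H2 returns [(24, ())]
        H3 returns [[(24, ())]]
      branch[1] choose=5:
        H0 returns (24, ())
        H1 returns (24, ())
        H2 returns [(24, ())]
        H3 returns [[(24, ())]]
      branch[2] choose=0:
        H0 returns (54, ())
        H1 returns (54, ())
        H2 returns [(54, ())]
        H3 returns [[(54, ())]]
  branch[1] choose=1:
    choose[5, 5, 0] @ H3
      branch[0] choose=5:
        H0 returns (4, ())
        H1 returns (4, ())
        H2 returns [(4, ())]
        H3 returns [[(4, ())]]
      branch[1] choose=5:
        H0 returns (4, ())
        H1 returns (4, ())
        H2 returns [(4, ())]
        H3 returns [[(4, ())]]
      branch[2] choose=0:
        H0 returns (9, ())
        H1 returns (9, ())
        H2 returns [(9, ())]
        H3 returns [[(9, ())]]
= [[(24, ())], [(24, ())], [(54, ())], [(4, ())], [(4, ())], [(9, ())]]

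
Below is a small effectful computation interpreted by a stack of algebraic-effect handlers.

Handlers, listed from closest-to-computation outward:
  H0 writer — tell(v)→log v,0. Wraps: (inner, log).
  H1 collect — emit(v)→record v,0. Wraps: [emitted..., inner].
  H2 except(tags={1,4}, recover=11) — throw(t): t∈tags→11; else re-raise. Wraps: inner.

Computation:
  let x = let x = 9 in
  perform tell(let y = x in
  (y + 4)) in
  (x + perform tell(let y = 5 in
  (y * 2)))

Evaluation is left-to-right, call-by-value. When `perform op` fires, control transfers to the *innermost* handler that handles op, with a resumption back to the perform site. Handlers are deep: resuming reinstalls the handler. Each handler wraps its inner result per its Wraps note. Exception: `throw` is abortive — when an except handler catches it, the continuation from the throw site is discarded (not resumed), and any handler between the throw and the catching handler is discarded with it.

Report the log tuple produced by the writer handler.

Answer: (13, 10)

Evaluation trace:
tell(13) @ H0 ⇒ log+=13
tell(10) @ H0 ⇒ log+=10
H0 returns (0, (13, 10))
H1 returns [(0, (13, 10))]
H2 returns [(0, (13, 10))]
= [(0, (13, 10))]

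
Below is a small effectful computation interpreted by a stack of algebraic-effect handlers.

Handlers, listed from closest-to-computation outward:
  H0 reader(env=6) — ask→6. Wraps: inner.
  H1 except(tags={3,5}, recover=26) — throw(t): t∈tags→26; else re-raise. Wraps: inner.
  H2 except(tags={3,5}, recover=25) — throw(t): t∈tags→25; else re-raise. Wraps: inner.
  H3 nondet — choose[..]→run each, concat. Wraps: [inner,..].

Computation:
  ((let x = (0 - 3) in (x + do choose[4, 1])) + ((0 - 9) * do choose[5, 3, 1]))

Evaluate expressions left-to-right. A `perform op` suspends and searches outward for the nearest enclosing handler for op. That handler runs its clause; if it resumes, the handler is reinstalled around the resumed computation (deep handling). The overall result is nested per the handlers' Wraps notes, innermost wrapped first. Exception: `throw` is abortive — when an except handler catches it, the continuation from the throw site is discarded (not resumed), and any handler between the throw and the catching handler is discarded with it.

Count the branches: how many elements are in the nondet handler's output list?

Answer: 6

Step-by-step:
choose[4, 1] @ H3
  branch[0] choose=4:
    choose[5, 3, 1] @ H3
      branch[0] choose=5:
        H0 returns -44
        H1 returns -44
        H2 returns -44
        H3 returns [-44]
      branch[1] choose=3:
        H0 returns -26
        H1 returns -26
        H2 returns -26
        H3 returns [-26]
      branch[2] choose=1:
        H0 returns -8
        H1 returns -8
        H2 returns -8
        H3 returns [-8]
  branch[1] choose=1:
    choose[5, 3, 1] @ H3
      branch[0] choose=5:
        H0 returns -47
        H1 returns -47
        H2 returns -47
        H3 returns [-47]
      branch[1] choose=3:
        H0 returns -29
        H1 returns -29
        H2 returns -29
        H3 returns [-29]
      branch[2] choose=1:
        H0 returns -11
        H1 returns -11
        H2 returns -11
        H3 returns [-11]
= [-44, -26, -8, -47, -29, -11]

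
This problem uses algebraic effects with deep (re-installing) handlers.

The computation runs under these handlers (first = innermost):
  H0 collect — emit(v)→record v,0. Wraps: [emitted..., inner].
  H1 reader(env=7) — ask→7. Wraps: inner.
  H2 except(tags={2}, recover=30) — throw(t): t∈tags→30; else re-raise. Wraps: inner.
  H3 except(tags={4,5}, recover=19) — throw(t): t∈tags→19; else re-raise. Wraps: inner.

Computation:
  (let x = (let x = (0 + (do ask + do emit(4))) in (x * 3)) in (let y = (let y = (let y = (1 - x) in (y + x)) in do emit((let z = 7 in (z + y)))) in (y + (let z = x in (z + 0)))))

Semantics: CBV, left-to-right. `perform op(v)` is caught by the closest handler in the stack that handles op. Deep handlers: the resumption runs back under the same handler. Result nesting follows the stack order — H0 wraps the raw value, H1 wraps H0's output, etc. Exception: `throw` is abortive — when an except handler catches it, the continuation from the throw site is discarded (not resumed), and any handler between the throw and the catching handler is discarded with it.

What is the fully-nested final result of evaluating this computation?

Working:
ask @ H1 ⇒ 7
emit(4) @ H0 ⇒ out+=4
emit(8) @ H0 ⇒ out+=8
H0 returns [4, 8, 21]
H1 returns [4, 8, 21]
H2 returns [4, 8, 21]
H3 returns [4, 8, 21]
= [4, 8, 21]

Answer: [4, 8, 21]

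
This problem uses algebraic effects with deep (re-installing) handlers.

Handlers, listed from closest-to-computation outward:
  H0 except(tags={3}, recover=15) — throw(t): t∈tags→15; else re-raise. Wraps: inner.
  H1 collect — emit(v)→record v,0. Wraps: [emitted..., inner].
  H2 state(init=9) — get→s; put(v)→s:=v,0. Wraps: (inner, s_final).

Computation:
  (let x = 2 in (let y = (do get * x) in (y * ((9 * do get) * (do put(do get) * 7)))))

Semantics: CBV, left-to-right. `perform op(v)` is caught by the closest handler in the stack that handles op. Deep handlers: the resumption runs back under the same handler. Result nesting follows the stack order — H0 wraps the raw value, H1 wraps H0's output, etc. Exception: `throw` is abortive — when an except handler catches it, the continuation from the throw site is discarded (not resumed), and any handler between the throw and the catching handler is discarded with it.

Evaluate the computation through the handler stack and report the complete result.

Answer: ([0], 9)

Working:
get @ H2 ⇒ 9
get @ H2 ⇒ 9
get @ H2 ⇒ 9
put(9) @ H2 ⇒ s:=9
H0 returns 0
H1 returns [0]
H2 returns ([0], 9)
= ([0], 9)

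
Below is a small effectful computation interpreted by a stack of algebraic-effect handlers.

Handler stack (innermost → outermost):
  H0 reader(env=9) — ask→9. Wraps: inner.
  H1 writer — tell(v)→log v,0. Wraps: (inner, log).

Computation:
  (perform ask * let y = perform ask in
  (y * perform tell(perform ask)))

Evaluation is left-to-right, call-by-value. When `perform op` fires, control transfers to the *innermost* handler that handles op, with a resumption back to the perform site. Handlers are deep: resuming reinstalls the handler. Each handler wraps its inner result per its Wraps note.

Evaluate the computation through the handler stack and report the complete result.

Step-by-step:
ask @ H0 ⇒ 9
ask @ H0 ⇒ 9
ask @ H0 ⇒ 9
tell(9) @ H1 ⇒ log+=9
H0 returns 0
H1 returns (0, (9))
= (0, (9))

Answer: (0, (9))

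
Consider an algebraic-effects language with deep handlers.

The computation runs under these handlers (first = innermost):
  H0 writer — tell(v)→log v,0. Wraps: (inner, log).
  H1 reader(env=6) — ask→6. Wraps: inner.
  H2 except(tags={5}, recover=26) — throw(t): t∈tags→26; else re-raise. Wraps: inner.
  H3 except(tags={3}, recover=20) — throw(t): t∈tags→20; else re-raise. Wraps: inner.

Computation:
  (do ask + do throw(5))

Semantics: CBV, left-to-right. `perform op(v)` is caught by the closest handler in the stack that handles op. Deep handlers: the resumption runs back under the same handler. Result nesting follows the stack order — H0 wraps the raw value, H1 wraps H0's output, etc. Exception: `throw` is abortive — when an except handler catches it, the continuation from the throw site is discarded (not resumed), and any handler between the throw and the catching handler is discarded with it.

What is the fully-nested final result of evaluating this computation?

Evaluation trace:
ask @ H1 ⇒ 6
throw(5) @ H2 caught ⇒ 26
H3 returns 26
= 26

Answer: 26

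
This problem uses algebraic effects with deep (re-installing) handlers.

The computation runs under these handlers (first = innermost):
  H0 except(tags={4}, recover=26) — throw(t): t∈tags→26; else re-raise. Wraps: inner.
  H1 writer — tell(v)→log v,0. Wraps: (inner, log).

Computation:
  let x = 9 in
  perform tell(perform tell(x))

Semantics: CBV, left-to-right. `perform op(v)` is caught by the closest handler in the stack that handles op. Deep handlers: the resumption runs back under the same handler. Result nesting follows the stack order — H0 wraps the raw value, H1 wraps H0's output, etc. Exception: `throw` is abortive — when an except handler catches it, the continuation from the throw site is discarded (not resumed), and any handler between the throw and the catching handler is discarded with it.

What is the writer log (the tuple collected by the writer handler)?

Evaluation trace:
tell(9) @ H1 ⇒ log+=9
tell(0) @ H1 ⇒ log+=0
H0 returns 0
H1 returns (0, (9, 0))
= (0, (9, 0))

Answer: (9, 0)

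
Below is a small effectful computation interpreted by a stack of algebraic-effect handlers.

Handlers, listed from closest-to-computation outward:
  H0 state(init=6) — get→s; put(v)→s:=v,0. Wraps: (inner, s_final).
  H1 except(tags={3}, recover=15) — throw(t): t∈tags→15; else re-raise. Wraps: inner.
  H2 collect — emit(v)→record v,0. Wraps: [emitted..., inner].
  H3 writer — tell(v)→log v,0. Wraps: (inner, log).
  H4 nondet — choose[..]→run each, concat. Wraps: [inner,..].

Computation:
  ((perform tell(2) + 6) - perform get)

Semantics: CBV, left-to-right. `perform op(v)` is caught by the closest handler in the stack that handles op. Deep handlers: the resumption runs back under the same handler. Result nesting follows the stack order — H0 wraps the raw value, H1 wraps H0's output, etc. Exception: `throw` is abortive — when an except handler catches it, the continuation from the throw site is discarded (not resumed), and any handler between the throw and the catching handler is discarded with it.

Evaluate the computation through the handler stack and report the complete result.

Answer: [([(0, 6)], (2))]

Step-by-step:
tell(2) @ H3 ⇒ log+=2
get @ H0 ⇒ 6
H0 returns (0, 6)
H1 returns (0, 6)
H2 returns [(0, 6)]
H3 returns ([(0, 6)], (2))
H4 returns [([(0, 6)], (2))]
= [([(0, 6)], (2))]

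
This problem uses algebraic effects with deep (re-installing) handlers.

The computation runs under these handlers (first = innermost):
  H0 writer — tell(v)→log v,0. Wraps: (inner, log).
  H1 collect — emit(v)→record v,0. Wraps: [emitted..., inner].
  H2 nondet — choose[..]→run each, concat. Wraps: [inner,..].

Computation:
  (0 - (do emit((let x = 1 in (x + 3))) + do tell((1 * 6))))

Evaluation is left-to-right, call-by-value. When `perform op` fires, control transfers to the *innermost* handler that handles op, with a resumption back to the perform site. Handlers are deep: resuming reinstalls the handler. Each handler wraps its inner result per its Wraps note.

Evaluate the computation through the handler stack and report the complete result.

Evaluation trace:
emit(4) @ H1 ⇒ out+=4
tell(6) @ H0 ⇒ log+=6
H0 returns (0, (6))
H1 returns [4, (0, (6))]
H2 returns [[4, (0, (6))]]
= [[4, (0, (6))]]

Answer: [[4, (0, (6))]]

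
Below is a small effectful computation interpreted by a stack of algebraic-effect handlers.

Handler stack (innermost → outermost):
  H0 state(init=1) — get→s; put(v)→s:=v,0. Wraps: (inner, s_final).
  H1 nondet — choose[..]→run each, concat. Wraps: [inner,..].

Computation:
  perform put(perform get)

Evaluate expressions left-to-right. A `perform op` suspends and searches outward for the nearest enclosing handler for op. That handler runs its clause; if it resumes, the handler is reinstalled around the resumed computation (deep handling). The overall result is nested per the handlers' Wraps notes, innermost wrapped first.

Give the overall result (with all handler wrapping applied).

Answer: [(0, 1)]

Working:
get @ H0 ⇒ 1
put(1) @ H0 ⇒ s:=1
H0 returns (0, 1)
H1 returns [(0, 1)]
= [(0, 1)]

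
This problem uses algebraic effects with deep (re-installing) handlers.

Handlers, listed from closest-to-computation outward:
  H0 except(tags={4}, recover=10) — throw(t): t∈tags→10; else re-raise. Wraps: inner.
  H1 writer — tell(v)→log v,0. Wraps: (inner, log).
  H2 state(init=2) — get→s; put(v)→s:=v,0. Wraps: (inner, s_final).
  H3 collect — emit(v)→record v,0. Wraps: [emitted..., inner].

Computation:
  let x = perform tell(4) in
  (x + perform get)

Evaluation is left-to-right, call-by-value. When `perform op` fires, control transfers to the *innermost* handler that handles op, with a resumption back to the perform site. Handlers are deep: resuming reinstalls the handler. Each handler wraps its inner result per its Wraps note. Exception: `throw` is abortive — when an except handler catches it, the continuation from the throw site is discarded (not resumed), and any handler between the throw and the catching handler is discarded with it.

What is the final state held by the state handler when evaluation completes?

Answer: 2

Working:
tell(4) @ H1 ⇒ log+=4
get @ H2 ⇒ 2
H0 returns 2
H1 returns (2, (4))
H2 returns ((2, (4)), 2)
H3 returns [((2, (4)), 2)]
= [((2, (4)), 2)]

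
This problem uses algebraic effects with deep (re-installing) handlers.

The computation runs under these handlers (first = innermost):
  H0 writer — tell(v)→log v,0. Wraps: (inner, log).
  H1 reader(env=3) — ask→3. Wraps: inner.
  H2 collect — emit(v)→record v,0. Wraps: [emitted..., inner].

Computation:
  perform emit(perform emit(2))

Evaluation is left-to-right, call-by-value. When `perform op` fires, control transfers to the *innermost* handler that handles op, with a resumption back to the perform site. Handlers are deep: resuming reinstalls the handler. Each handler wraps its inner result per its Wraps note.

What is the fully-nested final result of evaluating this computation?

Answer: [2, 0, (0, ())]

Working:
emit(2) @ H2 ⇒ out+=2
emit(0) @ H2 ⇒ out+=0
H0 returns (0, ())
H1 returns (0, ())
H2 returns [2, 0, (0, ())]
= [2, 0, (0, ())]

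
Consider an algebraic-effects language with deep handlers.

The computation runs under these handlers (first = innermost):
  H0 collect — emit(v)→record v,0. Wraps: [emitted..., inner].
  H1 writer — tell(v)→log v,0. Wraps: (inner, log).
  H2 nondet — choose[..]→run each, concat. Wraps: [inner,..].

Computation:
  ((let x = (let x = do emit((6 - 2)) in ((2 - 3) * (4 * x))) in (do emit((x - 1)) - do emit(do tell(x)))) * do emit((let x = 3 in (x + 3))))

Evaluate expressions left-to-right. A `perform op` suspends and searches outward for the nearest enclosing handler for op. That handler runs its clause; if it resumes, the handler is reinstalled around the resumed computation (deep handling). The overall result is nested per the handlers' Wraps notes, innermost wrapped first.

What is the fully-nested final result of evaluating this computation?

Step-by-step:
emit(4) @ H0 ⇒ out+=4
emit(-1) @ H0 ⇒ out+=-1
tell(0) @ H1 ⇒ log+=0
emit(0) @ H0 ⇒ out+=0
emit(6) @ H0 ⇒ out+=6
H0 returns [4, -1, 0, 6, 0]
H1 returns ([4, -1, 0, 6, 0], (0))
H2 returns [([4, -1, 0, 6, 0], (0))]
= [([4, -1, 0, 6, 0], (0))]

Answer: [([4, -1, 0, 6, 0], (0))]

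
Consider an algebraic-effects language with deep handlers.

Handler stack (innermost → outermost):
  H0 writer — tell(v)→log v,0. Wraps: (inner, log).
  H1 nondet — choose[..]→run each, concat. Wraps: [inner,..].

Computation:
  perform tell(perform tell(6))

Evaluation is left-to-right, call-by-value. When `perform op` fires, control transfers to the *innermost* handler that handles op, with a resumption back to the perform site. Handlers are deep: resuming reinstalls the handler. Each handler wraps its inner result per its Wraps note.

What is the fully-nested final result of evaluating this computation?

Answer: [(0, (6, 0))]

Step-by-step:
tell(6) @ H0 ⇒ log+=6
tell(0) @ H0 ⇒ log+=0
H0 returns (0, (6, 0))
H1 returns [(0, (6, 0))]
= [(0, (6, 0))]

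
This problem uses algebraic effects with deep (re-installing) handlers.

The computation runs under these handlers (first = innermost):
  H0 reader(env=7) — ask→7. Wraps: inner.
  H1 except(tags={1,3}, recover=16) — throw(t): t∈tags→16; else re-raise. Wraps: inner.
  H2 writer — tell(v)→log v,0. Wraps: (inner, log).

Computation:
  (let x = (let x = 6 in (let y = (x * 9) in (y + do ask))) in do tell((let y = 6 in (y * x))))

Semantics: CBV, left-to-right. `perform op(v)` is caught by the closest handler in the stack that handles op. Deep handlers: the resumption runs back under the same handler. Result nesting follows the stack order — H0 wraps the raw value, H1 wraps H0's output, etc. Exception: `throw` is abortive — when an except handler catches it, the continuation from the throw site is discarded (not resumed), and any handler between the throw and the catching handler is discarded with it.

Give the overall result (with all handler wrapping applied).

Answer: (0, (366))

Step-by-step:
ask @ H0 ⇒ 7
tell(366) @ H2 ⇒ log+=366
H0 returns 0
H1 returns 0
H2 returns (0, (366))
= (0, (366))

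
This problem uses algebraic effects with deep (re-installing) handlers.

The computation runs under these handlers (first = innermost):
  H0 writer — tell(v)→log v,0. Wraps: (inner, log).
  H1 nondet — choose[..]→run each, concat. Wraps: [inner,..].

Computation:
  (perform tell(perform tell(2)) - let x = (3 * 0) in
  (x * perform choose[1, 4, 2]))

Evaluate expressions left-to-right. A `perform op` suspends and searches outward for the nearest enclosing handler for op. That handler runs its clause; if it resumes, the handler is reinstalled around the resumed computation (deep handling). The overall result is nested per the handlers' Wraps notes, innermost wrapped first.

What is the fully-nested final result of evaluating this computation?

Step-by-step:
tell(2) @ H0 ⇒ log+=2
tell(0) @ H0 ⇒ log+=0
choose[1, 4, 2] @ H1
  branch[0] choose=1:
    H0 returns (0, (2, 0))
    H1 returns [(0, (2, 0))]
  branch[1] choose=4:
    H0 returns (0, (2, 0))
    H1 returns [(0, (2, 0))]
  branch[2] choose=2:
    H0 returns (0, (2, 0))
    H1 returns [(0, (2, 0))]
= [(0, (2, 0)), (0, (2, 0)), (0, (2, 0))]

Answer: [(0, (2, 0)), (0, (2, 0)), (0, (2, 0))]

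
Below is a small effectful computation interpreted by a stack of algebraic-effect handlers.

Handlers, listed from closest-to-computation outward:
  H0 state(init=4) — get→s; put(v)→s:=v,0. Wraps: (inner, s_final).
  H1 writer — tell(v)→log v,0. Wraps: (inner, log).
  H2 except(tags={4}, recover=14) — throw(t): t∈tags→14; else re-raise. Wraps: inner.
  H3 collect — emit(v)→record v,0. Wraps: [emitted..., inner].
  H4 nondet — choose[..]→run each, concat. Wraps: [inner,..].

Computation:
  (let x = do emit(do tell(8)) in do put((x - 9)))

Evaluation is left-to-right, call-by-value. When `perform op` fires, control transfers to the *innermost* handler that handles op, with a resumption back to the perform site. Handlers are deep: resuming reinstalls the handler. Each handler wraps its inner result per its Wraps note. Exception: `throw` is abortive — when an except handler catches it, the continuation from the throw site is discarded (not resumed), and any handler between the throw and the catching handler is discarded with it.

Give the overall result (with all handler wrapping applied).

Answer: [[0, ((0, -9), (8))]]

Evaluation trace:
tell(8) @ H1 ⇒ log+=8
emit(0) @ H3 ⇒ out+=0
put(-9) @ H0 ⇒ s:=-9
H0 returns (0, -9)
H1 returns ((0, -9), (8))
H2 returns ((0, -9), (8))
H3 returns [0, ((0, -9), (8))]
H4 returns [[0, ((0, -9), (8))]]
= [[0, ((0, -9), (8))]]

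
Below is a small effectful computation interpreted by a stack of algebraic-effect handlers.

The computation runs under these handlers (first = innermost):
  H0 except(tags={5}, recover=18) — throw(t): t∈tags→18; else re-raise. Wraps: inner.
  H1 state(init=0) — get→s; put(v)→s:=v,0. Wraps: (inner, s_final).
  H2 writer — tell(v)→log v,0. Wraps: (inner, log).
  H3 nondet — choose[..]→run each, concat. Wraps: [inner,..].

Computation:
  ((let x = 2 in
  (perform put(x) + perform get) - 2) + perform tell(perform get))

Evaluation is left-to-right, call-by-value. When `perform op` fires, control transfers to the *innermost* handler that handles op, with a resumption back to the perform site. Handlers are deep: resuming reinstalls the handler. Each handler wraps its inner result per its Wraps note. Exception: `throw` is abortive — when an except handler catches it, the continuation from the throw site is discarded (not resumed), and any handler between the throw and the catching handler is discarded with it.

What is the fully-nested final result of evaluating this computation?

Answer: [((0, 2), (2))]

Step-by-step:
put(2) @ H1 ⇒ s:=2
get @ H1 ⇒ 2
get @ H1 ⇒ 2
tell(2) @ H2 ⇒ log+=2
H0 returns 0
H1 returns (0, 2)
H2 returns ((0, 2), (2))
H3 returns [((0, 2), (2))]
= [((0, 2), (2))]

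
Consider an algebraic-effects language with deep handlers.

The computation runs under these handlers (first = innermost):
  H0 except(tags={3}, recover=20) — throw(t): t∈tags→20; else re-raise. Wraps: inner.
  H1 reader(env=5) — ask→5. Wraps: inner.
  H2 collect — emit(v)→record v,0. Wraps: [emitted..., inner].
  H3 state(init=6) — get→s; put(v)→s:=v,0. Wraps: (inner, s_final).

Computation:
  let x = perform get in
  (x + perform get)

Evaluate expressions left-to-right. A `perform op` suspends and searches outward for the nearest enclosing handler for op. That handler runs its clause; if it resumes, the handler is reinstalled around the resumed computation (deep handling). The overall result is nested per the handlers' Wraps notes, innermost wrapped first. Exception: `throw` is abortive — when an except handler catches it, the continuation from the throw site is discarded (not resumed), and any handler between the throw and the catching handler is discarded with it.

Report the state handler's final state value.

Answer: 6

Evaluation trace:
get @ H3 ⇒ 6
get @ H3 ⇒ 6
H0 returns 12
H1 returns 12
H2 returns [12]
H3 returns ([12], 6)
= ([12], 6)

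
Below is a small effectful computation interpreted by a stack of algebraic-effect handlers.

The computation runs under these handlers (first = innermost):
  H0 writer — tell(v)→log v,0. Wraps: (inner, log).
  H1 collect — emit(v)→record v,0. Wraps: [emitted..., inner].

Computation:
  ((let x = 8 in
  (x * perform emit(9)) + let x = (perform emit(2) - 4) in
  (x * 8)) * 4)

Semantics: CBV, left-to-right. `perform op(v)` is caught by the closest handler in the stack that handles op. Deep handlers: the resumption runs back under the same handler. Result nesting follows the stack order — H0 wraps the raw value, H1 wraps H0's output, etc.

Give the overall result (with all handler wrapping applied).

Working:
emit(9) @ H1 ⇒ out+=9
emit(2) @ H1 ⇒ out+=2
H0 returns (-128, ())
H1 returns [9, 2, (-128, ())]
= [9, 2, (-128, ())]

Answer: [9, 2, (-128, ())]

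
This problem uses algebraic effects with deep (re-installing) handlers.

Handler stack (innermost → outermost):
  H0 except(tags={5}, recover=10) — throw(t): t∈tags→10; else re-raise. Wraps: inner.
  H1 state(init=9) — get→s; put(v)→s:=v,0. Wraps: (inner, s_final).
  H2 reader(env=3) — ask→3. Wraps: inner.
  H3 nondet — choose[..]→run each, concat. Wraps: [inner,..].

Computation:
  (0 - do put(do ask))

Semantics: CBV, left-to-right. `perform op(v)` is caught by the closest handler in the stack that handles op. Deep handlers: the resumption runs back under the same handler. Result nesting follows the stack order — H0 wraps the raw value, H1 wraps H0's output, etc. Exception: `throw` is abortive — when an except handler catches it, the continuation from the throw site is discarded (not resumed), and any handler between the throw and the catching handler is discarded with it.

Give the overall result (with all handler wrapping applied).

Step-by-step:
ask @ H2 ⇒ 3
put(3) @ H1 ⇒ s:=3
H0 returns 0
H1 returns (0, 3)
H2 returns (0, 3)
H3 returns [(0, 3)]
= [(0, 3)]

Answer: [(0, 3)]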